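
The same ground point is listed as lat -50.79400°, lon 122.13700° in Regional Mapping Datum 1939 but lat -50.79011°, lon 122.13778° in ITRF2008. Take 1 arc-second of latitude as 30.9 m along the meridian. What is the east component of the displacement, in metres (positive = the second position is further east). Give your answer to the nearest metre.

ΔE = 55 m

Δφ = -50.79011° − -50.79400° = +0.00389°; Δλ = 122.13778° − 122.13700° = +0.00078°.
1° of latitude = 3600 × 30.90 = 111240 m.
ΔN = Δφ × 111240 = 432.7 m; ΔE = Δλ × 111240 × cos(-50.79400°) = +0.00078 × 111240 × 0.632110 = 54.8 m.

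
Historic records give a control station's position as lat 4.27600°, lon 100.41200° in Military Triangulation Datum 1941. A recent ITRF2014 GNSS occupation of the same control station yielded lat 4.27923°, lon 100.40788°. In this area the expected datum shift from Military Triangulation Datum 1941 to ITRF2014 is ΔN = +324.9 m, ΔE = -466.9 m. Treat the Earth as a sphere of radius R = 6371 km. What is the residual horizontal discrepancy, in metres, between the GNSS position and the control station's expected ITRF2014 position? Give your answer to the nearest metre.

Observed coordinate differences: Δφ = +0.00323°, Δλ = -0.00412°.
Converting to metres (1° lat = 111195 m, cos φ = 0.997216): observed ΔN = 359.2 m, observed ΔE = -456.8 m.
Subtracting the expected shift leaves a residual of 359.2 − (324.9) = 34.3 m north and -456.8 − (-466.9) = 10.1 m east.
Residual distance = √(34.3² + 10.1²) = 35.7 m.

36 m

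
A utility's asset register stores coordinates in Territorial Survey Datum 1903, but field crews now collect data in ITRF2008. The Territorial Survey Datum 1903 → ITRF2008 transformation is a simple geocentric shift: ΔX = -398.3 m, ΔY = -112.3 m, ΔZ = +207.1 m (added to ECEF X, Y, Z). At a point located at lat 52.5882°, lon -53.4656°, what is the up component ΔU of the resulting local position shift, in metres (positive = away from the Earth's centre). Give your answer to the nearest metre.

At φ = 52.5882°, λ = -53.4656°: sin φ = 0.794290, cos φ = 0.607539, sin λ = -0.803500, cos λ = 0.595305.
ΔU = cos φ cos λ·ΔX + cos φ sin λ·ΔY + sin φ·ΔZ = (0.607539)(0.595305)(-398.3) + (0.607539)(-0.803500)(-112.3) + (0.794290)(207.1) = 75.26 m.

ΔU = 75 m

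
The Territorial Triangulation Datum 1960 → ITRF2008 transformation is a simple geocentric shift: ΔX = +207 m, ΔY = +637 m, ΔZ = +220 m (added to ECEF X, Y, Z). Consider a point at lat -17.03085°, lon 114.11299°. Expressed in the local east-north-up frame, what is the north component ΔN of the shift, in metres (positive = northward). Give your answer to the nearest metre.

The local north axis is (−sin φ cos λ, −sin φ sin λ, cos φ), giving ΔN = -24.769 + 170.289 + 210.352 = 355.87 m.

ΔN = 356 m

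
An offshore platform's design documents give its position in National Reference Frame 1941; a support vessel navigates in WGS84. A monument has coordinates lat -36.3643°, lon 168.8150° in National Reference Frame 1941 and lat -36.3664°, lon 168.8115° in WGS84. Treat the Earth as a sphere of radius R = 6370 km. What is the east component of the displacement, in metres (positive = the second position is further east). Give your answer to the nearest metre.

ΔE = -313 m

Δφ = -36.3664° − -36.3643° = -0.0021°; Δλ = 168.8115° − 168.8150° = -0.0035°.
1° along a meridian = πR/180 = 111177 m.
ΔN = Δφ × 111177 = -233.5 m; ΔE = Δλ × 111177 × cos(-36.3643°) = -0.0035 × 111177 × 0.805263 = -313.3 m.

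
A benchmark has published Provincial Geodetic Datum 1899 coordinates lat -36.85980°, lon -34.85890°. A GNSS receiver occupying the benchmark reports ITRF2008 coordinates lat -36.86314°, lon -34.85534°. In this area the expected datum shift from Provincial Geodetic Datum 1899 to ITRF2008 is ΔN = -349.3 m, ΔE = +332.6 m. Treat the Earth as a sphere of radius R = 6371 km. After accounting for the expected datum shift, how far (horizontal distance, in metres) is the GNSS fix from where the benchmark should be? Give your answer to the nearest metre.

27 m

Observed coordinate differences: Δφ = -0.00334°, Δλ = +0.00356°.
Converting to metres (1° lat = 111195 m, cos φ = 0.800106): observed ΔN = -371.4 m, observed ΔE = 316.7 m.
Subtracting the expected shift leaves a residual of -371.4 − (-349.3) = -22.1 m north and 316.7 − (332.6) = -15.9 m east.
Residual distance = √((-22.1)² + (-15.9)²) = 27.2 m.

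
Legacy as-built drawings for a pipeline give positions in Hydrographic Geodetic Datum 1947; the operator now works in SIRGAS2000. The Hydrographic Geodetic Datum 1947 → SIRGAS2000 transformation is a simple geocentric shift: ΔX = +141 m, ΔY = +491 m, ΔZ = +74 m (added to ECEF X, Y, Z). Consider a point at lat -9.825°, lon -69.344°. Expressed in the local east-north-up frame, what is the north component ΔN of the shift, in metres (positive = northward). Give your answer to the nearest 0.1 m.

At φ = -9.825°, λ = -69.344°: sin φ = -0.170639, cos φ = 0.985334, sin λ = -0.935715, cos λ = 0.352756.
ΔN = −sin φ cos λ·ΔX − sin φ sin λ·ΔY + cos φ·ΔZ = −(-0.170639)(0.352756)(141) − (-0.170639)(-0.935715)(491) + (0.985334)(74) = 3.00 m.

ΔN = 3.0 m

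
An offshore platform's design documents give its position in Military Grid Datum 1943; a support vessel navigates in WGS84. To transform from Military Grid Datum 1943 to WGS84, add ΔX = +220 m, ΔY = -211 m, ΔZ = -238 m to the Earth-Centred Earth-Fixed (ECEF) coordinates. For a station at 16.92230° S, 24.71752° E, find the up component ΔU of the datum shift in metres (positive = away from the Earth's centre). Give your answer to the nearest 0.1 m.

The local up (radial) axis is (cos φ cos λ, cos φ sin λ, sin φ), giving ΔU = 191.191 − 84.408 + 69.276 = 176.06 m.

ΔU = 176.1 m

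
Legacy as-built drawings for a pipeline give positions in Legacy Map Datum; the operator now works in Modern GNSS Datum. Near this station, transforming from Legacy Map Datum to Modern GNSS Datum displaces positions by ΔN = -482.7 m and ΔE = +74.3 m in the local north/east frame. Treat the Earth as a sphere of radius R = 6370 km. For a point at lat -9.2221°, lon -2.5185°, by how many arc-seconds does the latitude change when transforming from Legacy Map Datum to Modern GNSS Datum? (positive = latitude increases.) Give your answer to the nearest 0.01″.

On a sphere of radius R, 1 rad of latitude = R, so Δφ = ΔN / R = -482.7 / 6370000 = -7.5777e-05 rad = -15.630″.

Δφ = -15.63″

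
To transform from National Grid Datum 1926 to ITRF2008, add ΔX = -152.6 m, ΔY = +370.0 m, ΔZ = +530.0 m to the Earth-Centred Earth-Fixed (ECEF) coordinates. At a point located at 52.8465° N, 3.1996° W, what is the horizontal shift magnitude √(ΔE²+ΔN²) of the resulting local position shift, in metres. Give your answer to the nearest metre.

The local east axis at (φ, λ) is (−sin λ, cos λ, 0), so ΔE = −sin(-3.1996°)·(-152.6) + cos(-3.1996°)·370.0 = 360.91 m.
The local north axis is (−sin φ cos λ, −sin φ sin λ, cos φ), giving ΔN = 121.436 + 16.460 + 320.095 = 457.99 m.
Horizontal magnitude = √(ΔE² + ΔN²) = √(360.91² + 457.99²) = 583.10 m.

583 m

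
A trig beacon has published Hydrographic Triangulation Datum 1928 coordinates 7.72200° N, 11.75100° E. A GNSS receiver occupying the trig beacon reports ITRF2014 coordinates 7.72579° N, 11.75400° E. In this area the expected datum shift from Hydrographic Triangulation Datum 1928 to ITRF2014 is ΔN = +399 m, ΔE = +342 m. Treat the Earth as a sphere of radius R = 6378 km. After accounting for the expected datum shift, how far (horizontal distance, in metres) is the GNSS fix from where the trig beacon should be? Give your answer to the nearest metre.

Observed coordinate differences: Δφ = +0.00379°, Δλ = +0.00300°.
Converting to metres (1° lat = 111317 m, cos φ = 0.990932): observed ΔN = 421.9 m, observed ΔE = 330.9 m.
Subtracting the expected shift leaves a residual of 421.9 − (399) = 22.9 m north and 330.9 − (342) = -11.1 m east.
Residual distance = √(22.9² + (-11.1)²) = 25.4 m.

25 m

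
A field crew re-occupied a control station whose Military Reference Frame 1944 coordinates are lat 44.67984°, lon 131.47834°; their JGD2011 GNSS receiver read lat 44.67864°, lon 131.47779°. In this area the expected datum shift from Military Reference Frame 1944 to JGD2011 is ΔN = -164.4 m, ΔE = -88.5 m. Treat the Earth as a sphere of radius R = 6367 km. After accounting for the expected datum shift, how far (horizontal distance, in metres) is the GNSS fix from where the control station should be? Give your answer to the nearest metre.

Observed coordinate differences: Δφ = -0.00120°, Δλ = -0.00055°.
Converting to metres (1° lat = 111125 m, cos φ = 0.711047): observed ΔN = -133.4 m, observed ΔE = -43.5 m.
Subtracting the expected shift leaves a residual of -133.4 − (-164.4) = 31.0 m north and -43.5 − (-88.5) = 45.0 m east.
Residual distance = √(31.0² + 45.0²) = 54.7 m.

55 m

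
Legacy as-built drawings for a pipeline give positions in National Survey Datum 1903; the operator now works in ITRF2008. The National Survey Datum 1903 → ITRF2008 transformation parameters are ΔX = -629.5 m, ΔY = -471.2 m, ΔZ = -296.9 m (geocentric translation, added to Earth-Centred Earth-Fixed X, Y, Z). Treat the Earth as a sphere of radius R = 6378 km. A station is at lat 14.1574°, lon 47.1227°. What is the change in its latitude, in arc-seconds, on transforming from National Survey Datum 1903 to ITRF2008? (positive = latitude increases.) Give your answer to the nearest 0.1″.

sin φ = 0.244587, cos φ = 0.969627, sin λ = 0.732813, cos λ = 0.680431.
North component: ΔN = −sin φ cos λ·ΔX − sin φ sin λ·ΔY + cos φ·ΔZ = −(0.244587)(0.680431)(-629.5) − (0.244587)(0.732813)(-471.2) + (0.969627)(-296.9) = -98.66 m.
1° of latitude spans πR/180 = 111317 m, so Δφ = -98.66 / 111317 × 3600 = -3.191″.

Δφ = -3.2″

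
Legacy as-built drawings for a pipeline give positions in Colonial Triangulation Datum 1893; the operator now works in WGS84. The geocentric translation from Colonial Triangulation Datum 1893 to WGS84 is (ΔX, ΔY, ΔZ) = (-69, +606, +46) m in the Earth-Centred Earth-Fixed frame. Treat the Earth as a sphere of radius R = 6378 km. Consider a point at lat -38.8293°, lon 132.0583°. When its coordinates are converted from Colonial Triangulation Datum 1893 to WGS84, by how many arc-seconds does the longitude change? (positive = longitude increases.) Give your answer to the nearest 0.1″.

sin φ = -0.627002, cos φ = 0.779017, sin λ = 0.742464, cos λ = -0.669886.
East component: ΔE = −sin λ·ΔX + cos λ·ΔY = −(0.742464)(-69) + (-0.669886)(606) = -354.72 m.
1° of latitude spans πR/180 = 111317 m; at latitude φ, 1° of longitude spans that × cos φ = 86718.0 m, so Δλ = -354.72 / 86718.0 × 3600 = -14.726″.

Δλ = -14.7″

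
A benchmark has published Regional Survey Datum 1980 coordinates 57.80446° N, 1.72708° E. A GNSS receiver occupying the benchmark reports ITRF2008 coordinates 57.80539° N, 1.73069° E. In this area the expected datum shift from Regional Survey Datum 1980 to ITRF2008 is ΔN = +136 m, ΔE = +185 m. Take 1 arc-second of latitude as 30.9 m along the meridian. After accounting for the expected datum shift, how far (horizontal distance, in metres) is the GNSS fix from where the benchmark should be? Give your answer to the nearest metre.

Observed coordinate differences: Δφ = +0.00093°, Δλ = +0.00361°.
Converting to metres (1° lat = 111240 m, cos φ = 0.532810): observed ΔN = 103.5 m, observed ΔE = 214.0 m.
Subtracting the expected shift leaves a residual of 103.5 − (136) = -32.5 m north and 214.0 − (185) = 29.0 m east.
Residual distance = √((-32.5)² + 29.0²) = 43.6 m.

44 m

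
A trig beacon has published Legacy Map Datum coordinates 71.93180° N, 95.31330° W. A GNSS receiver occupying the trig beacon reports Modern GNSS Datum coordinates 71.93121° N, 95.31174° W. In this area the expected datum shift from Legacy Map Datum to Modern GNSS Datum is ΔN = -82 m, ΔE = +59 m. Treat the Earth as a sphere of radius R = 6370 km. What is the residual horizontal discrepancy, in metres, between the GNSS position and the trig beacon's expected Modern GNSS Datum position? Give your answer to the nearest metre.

17 m

Observed coordinate differences: Δφ = -0.00059°, Δλ = +0.00156°.
Converting to metres (1° lat = 111177 m, cos φ = 0.310149): observed ΔN = -65.6 m, observed ΔE = 53.8 m.
Subtracting the expected shift leaves a residual of -65.6 − (-82) = 16.4 m north and 53.8 − (59) = -5.2 m east.
Residual distance = √(16.4² + (-5.2)²) = 17.2 m.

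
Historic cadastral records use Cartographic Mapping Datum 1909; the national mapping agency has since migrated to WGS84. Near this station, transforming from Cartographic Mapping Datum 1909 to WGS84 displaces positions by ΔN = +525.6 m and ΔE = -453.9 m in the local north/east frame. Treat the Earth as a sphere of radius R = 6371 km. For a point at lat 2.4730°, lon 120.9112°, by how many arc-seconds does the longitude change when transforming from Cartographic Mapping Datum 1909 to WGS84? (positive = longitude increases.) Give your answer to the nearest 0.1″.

At latitude 2.4730°, cos φ = 0.999069.
One radian of longitude at latitude φ spans R cos φ, so Δλ = ΔE / (R cos φ) = -453.9 / (6371000 × 0.999069) = -7.1311e-05 rad = -14.709″.

Δλ = -14.7″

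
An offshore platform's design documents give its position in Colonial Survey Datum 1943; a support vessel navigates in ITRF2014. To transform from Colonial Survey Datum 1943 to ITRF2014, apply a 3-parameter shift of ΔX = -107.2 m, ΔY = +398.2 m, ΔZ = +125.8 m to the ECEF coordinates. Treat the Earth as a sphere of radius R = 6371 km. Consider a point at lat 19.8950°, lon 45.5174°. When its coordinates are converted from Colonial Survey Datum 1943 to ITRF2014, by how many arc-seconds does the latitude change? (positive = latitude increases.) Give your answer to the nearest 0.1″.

sin φ = 0.340297, cos φ = 0.940318, sin λ = 0.713463, cos λ = 0.700693.
North component: ΔN = −sin φ cos λ·ΔX − sin φ sin λ·ΔY + cos φ·ΔZ = −(0.340297)(0.700693)(-107.2) − (0.340297)(0.713463)(398.2) + (0.940318)(125.8) = 47.17 m.
1° of latitude spans πR/180 = 111195 m, so Δφ = 47.17 / 111195 × 3600 = 1.527″.

Δφ = 1.5″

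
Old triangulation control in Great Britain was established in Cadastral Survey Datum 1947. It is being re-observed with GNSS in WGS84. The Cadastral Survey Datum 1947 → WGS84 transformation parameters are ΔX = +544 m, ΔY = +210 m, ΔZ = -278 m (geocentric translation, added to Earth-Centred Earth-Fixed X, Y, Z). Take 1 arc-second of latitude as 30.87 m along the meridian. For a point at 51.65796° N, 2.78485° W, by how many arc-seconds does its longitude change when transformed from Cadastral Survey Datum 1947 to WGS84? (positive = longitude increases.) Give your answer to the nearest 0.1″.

sin φ = 0.784321, cos φ = 0.620355, sin λ = -0.048586, cos λ = 0.998819.
East component: ΔE = −sin λ·ΔX + cos λ·ΔY = −(-0.048586)(544) + (0.998819)(210) = 236.18 m.
1° of latitude spans 3600 × 30.87 = 111132 m; at latitude φ, 1° of longitude spans that × cos φ = 68941.3 m, so Δλ = 236.18 / 68941.3 × 3600 = 12.333″.

Δλ = 12.3″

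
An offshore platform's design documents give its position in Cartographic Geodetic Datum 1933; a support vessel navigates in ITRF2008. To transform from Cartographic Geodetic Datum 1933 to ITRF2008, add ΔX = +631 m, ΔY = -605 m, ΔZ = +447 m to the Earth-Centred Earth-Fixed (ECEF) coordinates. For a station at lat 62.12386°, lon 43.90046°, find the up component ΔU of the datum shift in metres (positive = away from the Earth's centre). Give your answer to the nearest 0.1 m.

The local up (radial) axis is (cos φ cos λ, cos φ sin λ, sin φ), giving ΔU = 212.584 − 196.148 + 395.130 = 411.57 m.

ΔU = 411.6 m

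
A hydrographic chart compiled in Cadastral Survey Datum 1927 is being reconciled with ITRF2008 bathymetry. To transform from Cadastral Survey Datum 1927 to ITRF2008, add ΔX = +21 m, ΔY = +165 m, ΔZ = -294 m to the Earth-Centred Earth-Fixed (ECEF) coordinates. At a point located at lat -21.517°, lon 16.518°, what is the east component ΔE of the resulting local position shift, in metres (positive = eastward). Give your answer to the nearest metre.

ΔE = 152 m

The local east axis at (φ, λ) is (−sin λ, cos λ, 0), so ΔE = −sin(16.518°)·21 + cos(16.518°)·165 = 152.22 m.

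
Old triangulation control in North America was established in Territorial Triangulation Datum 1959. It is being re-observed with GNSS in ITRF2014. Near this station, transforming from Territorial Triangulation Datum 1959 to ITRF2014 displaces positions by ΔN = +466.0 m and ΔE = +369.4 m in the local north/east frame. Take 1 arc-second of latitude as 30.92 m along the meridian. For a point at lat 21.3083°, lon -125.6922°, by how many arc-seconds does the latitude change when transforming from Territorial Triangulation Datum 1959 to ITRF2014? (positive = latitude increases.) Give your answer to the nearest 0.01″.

1″ of latitude = 30.92 m, so Δφ = 466.0 / 30.92 = 15.071″.

Δφ = 15.07″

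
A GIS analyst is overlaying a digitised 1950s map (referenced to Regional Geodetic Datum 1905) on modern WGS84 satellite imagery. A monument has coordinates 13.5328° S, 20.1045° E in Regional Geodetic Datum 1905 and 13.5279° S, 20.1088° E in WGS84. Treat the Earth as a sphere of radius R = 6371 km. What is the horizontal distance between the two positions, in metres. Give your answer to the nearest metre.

716 m

Δφ = -13.5279° − -13.5328° = +0.0049°; Δλ = 20.1088° − 20.1045° = +0.0043°.
1° along a meridian = πR/180 = 111195 m.
ΔN = Δφ × 111195 = 544.9 m; ΔE = Δλ × 111195 × cos(-13.5328°) = +0.0043 × 111195 × 0.972236 = 464.9 m.
Distance = √(ΔE² + ΔN²) = √(464.9² + 544.9²) = 716.2 m.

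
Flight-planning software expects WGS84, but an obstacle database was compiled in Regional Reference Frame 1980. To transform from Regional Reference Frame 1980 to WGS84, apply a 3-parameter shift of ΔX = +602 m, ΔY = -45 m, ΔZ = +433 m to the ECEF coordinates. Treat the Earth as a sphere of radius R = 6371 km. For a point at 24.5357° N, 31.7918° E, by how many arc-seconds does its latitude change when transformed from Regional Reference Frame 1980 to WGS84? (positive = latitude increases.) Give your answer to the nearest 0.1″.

sin φ = 0.415260, cos φ = 0.909703, sin λ = 0.526834, cos λ = 0.849968.
North component: ΔN = −sin φ cos λ·ΔX − sin φ sin λ·ΔY + cos φ·ΔZ = −(0.415260)(0.849968)(602) − (0.415260)(0.526834)(-45) + (0.909703)(433) = 191.27 m.
1° of latitude spans πR/180 = 111195 m, so Δφ = 191.27 / 111195 × 3600 = 6.192″.

Δφ = 6.2″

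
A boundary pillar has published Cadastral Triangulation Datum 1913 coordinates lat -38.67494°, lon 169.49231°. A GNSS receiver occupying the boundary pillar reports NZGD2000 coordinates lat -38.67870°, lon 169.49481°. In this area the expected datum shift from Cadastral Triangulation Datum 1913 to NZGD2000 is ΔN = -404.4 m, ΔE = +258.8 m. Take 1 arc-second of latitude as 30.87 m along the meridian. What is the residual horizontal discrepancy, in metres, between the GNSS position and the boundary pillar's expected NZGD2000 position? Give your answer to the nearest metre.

Observed coordinate differences: Δφ = -0.00376°, Δλ = +0.00250°.
Converting to metres (1° lat = 111132 m, cos φ = 0.780704): observed ΔN = -417.9 m, observed ΔE = 216.9 m.
Subtracting the expected shift leaves a residual of -417.9 − (-404.4) = -13.5 m north and 216.9 − (258.8) = -41.9 m east.
Residual distance = √((-13.5)² + (-41.9)²) = 44.0 m.

44 m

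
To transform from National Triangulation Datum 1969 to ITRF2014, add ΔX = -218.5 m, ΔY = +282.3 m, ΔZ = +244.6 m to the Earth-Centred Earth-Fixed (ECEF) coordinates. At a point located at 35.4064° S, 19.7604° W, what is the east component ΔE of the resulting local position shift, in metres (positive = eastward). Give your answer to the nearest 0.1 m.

At φ = -35.4064°, λ = -19.7604°: sin φ = -0.579372, cos φ = 0.815063, sin λ = -0.338088, cos λ = 0.941115.
ΔE = −sin λ·ΔX + cos λ·ΔY = −(-0.338088)·(-218.5) + (0.941115)·(282.3) = 191.80 m.

ΔE = 191.8 m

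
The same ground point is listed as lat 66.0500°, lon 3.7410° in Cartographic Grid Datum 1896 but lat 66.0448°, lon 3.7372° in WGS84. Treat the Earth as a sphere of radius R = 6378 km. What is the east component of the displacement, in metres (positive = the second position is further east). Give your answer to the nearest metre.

ΔE = -172 m

Δφ = 66.0448° − 66.0500° = -0.0052°; Δλ = 3.7372° − 3.7410° = -0.0038°.
1° along a meridian = πR/180 = 111317 m.
ΔN = Δφ × 111317 = -578.8 m; ΔE = Δλ × 111317 × cos(66.0500°) = -0.0038 × 111317 × 0.405939 = -171.7 m.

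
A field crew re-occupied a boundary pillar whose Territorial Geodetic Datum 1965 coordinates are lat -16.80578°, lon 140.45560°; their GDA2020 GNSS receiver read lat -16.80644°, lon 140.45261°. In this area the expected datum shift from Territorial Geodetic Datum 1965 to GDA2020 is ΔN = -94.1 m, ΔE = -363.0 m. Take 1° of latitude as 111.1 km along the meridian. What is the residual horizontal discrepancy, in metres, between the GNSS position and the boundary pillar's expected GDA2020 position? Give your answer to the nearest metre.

50 m

Observed coordinate differences: Δφ = -0.00066°, Δλ = -0.00299°.
Converting to metres (1° lat = 111100 m, cos φ = 0.957290): observed ΔN = -73.3 m, observed ΔE = -318.0 m.
Subtracting the expected shift leaves a residual of -73.3 − (-94.1) = 20.8 m north and -318.0 − (-363.0) = 45.0 m east.
Residual distance = √(20.8² + 45.0²) = 49.6 m.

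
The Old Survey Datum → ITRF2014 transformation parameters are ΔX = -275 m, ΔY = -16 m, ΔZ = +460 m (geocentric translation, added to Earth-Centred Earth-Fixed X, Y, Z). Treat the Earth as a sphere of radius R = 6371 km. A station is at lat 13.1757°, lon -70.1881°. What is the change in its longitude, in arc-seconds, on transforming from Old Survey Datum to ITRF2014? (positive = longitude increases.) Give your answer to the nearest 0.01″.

sin φ = 0.227938, cos φ = 0.973676, sin λ = -0.940810, cos λ = 0.338933.
East component: ΔE = −sin λ·ΔX + cos λ·ΔY = −(-0.940810)(-275) + (0.338933)(-16) = -264.15 m.
1° of latitude spans πR/180 = 111195 m; at latitude φ, 1° of longitude spans that × cos φ = 108267.8 m, so Δλ = -264.15 / 108267.8 × 3600 = -8.783″.

Δλ = -8.78″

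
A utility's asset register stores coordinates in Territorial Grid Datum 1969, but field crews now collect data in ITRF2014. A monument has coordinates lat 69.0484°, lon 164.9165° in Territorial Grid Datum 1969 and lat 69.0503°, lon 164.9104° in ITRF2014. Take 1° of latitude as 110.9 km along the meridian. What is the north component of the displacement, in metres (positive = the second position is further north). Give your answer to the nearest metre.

ΔN = 211 m

Δφ = 69.0503° − 69.0484° = +0.0019°; Δλ = 164.9104° − 164.9165° = -0.0061°.
ΔN = Δφ × 110900 = 210.7 m; ΔE = Δλ × 110900 × cos(69.0484°) = -0.0061 × 110900 × 0.357579 = -241.9 m.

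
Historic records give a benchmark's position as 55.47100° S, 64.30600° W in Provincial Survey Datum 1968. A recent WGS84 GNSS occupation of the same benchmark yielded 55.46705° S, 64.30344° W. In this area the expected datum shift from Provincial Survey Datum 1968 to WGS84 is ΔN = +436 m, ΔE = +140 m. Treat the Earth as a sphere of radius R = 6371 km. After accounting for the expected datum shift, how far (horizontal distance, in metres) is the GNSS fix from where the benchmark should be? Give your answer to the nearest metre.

22 m

Observed coordinate differences: Δφ = +0.00395°, Δλ = +0.00256°.
Converting to metres (1° lat = 111195 m, cos φ = 0.566823): observed ΔN = 439.2 m, observed ΔE = 161.4 m.
Subtracting the expected shift leaves a residual of 439.2 − (436) = 3.2 m north and 161.4 − (140) = 21.4 m east.
Residual distance = √(3.2² + 21.4²) = 21.6 m.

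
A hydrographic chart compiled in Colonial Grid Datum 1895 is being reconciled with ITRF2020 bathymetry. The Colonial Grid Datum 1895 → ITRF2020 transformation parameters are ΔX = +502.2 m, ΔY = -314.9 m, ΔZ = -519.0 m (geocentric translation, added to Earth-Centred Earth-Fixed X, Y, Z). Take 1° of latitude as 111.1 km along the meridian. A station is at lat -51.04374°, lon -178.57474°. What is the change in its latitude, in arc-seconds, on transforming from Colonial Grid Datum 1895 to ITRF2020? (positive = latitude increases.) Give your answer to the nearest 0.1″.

sin φ = -0.777626, cos φ = 0.628727, sin λ = -0.024873, cos λ = -0.999691.
North component: ΔN = −sin φ cos λ·ΔX − sin φ sin λ·ΔY + cos φ·ΔZ = −(-0.777626)(-0.999691)(502.2) − (-0.777626)(-0.024873)(-314.9) + (0.628727)(-519.0) = -710.62 m.
1° of latitude spans 111100 m, so Δφ = -710.62 / 111100 × 3600 = -23.026″.

Δφ = -23.0″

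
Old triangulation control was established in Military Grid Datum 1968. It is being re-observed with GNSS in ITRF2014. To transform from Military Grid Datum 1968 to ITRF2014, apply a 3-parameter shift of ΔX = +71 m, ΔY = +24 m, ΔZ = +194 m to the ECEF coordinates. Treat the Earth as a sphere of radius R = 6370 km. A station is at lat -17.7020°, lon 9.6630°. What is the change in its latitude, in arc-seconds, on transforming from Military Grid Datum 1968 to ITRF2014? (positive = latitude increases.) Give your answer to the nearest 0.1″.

Δφ = 6.7″

sin φ = -0.304066, cos φ = 0.952651, sin λ = 0.167853, cos λ = 0.985812.
North component: ΔN = −sin φ cos λ·ΔX − sin φ sin λ·ΔY + cos φ·ΔZ = −(-0.304066)(0.985812)(71) − (-0.304066)(0.167853)(24) + (0.952651)(194) = 207.32 m.
1° of latitude spans πR/180 = 111177 m, so Δφ = 207.32 / 111177 × 3600 = 6.713″.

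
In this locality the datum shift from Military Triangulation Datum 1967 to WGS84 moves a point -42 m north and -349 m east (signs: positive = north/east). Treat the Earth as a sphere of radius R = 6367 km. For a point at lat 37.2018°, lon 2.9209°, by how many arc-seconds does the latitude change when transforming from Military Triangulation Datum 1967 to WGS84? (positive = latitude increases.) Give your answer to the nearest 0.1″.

On a sphere of radius R, 1 rad of latitude = R, so Δφ = ΔN / R = -42.0 / 6367000 = -6.5965e-06 rad = -1.361″.

Δφ = -1.4″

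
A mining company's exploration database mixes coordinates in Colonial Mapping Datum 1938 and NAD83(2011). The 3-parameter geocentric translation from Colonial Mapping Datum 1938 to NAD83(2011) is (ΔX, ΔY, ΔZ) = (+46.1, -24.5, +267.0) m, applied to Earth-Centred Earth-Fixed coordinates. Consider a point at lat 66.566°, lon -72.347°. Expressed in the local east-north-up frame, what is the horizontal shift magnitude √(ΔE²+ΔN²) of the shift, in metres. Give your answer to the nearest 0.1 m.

At φ = 66.566°, λ = -72.347°: sin φ = 0.917519, cos φ = 0.397692, sin λ = -0.952911, cos λ = 0.303251.
ΔE = −sin λ·ΔX + cos λ·ΔY = −(-0.952911)·(46.1) + (0.303251)·(-24.5) = 36.50 m.
ΔN = −sin φ cos λ·ΔX − sin φ sin λ·ΔY + cos φ·ΔZ = −(0.917519)(0.303251)(46.1) − (0.917519)(-0.952911)(-24.5) + (0.397692)(267.0) = 71.94 m.
Horizontal magnitude = √(ΔE² + ΔN²) = √(36.50² + 71.94²) = 80.67 m.

80.7 m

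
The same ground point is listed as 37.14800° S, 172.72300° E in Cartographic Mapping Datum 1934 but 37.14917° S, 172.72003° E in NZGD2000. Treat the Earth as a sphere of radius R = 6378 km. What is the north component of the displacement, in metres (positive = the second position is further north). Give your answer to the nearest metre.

ΔN = -130 m

Δφ = -37.14917° − -37.14800° = -0.00117°; Δλ = 172.72003° − 172.72300° = -0.00297°.
1° along a meridian = πR/180 = 111317 m.
ΔN = Δφ × 111317 = -130.2 m; ΔE = Δλ × 111317 × cos(-37.14800°) = -0.00297 × 111317 × 0.797078 = -263.5 m.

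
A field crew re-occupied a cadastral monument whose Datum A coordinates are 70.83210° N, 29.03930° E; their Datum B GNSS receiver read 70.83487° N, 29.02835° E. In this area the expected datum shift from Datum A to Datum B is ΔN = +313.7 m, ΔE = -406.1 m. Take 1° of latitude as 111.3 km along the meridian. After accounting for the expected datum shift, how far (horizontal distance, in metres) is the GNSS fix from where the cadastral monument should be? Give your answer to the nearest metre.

8 m

Observed coordinate differences: Δφ = +0.00277°, Δλ = -0.01095°.
Converting to metres (1° lat = 111300 m, cos φ = 0.328338): observed ΔN = 308.3 m, observed ΔE = -400.2 m.
Subtracting the expected shift leaves a residual of 308.3 − (313.7) = -5.4 m north and -400.2 − (-406.1) = 5.9 m east.
Residual distance = √((-5.4)² + 5.9²) = 8.0 m.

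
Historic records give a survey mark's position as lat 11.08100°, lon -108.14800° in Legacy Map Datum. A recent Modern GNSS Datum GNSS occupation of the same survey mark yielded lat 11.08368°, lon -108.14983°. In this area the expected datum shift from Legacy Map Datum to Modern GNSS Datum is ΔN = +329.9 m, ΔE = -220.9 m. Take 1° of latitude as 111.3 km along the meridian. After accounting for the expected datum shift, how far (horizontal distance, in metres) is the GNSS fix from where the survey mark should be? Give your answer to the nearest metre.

38 m

Observed coordinate differences: Δφ = +0.00268°, Δλ = -0.00183°.
Converting to metres (1° lat = 111300 m, cos φ = 0.981356): observed ΔN = 298.3 m, observed ΔE = -199.9 m.
Subtracting the expected shift leaves a residual of 298.3 − (329.9) = -31.6 m north and -199.9 − (-220.9) = 21.0 m east.
Residual distance = √((-31.6)² + 21.0²) = 38.0 m.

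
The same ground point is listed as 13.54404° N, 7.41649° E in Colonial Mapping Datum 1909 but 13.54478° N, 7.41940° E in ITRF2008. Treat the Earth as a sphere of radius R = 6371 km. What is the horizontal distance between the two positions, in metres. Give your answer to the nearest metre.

Δφ = 13.54478° − 13.54404° = +0.00074°; Δλ = 7.41940° − 7.41649° = +0.00291°.
1° along a meridian = πR/180 = 111195 m.
ΔN = Δφ × 111195 = 82.3 m; ΔE = Δλ × 111195 × cos(13.54404°) = +0.00291 × 111195 × 0.972190 = 314.6 m.
Distance = √(ΔE² + ΔN²) = √(314.6² + 82.3²) = 325.2 m.

325 m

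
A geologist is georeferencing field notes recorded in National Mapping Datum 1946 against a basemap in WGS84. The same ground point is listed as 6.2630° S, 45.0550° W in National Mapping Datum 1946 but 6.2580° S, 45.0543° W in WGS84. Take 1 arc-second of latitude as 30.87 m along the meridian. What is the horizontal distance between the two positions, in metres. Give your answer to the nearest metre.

561 m

Δφ = -6.2580° − -6.2630° = +0.0050°; Δλ = -45.0543° − -45.0550° = +0.0007°.
1° of latitude = 3600 × 30.87 = 111132 m.
ΔN = Δφ × 111132 = 555.7 m; ΔE = Δλ × 111132 × cos(-6.2630°) = +0.0007 × 111132 × 0.994032 = 77.3 m.
Distance = √(ΔE² + ΔN²) = √(77.3² + 555.7²) = 561.0 m.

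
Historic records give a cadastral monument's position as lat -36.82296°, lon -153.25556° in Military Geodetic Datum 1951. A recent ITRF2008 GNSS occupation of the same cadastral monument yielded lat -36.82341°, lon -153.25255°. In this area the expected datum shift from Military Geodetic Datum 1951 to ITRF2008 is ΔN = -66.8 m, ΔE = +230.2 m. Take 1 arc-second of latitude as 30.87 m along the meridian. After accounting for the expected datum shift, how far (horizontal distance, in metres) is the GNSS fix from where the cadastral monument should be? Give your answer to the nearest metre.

Observed coordinate differences: Δφ = -0.00045°, Δλ = +0.00301°.
Converting to metres (1° lat = 111132 m, cos φ = 0.800491): observed ΔN = -50.0 m, observed ΔE = 267.8 m.
Subtracting the expected shift leaves a residual of -50.0 − (-66.8) = 16.8 m north and 267.8 − (230.2) = 37.6 m east.
Residual distance = √(16.8² + 37.6²) = 41.2 m.

41 m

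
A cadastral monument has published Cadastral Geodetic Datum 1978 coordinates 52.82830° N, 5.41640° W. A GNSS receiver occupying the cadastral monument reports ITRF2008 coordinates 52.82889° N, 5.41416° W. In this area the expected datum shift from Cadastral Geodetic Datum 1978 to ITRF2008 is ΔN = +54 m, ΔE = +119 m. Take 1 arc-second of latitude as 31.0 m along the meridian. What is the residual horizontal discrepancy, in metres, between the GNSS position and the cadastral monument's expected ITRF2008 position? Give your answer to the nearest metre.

Observed coordinate differences: Δφ = +0.00059°, Δλ = +0.00224°.
Converting to metres (1° lat = 111600 m, cos φ = 0.604206): observed ΔN = 65.8 m, observed ΔE = 151.0 m.
Subtracting the expected shift leaves a residual of 65.8 − (54) = 11.8 m north and 151.0 − (119) = 32.0 m east.
Residual distance = √(11.8² + 32.0²) = 34.2 m.

34 m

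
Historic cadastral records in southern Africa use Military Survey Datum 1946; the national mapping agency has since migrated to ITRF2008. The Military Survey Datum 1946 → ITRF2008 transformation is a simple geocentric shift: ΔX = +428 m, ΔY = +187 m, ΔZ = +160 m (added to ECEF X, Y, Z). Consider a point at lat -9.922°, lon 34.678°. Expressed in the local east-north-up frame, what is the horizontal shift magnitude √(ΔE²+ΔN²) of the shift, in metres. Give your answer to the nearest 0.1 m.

253.0 m

The local east axis at (φ, λ) is (−sin λ, cos λ, 0), so ΔE = −sin(34.678°)·428 + cos(34.678°)·187 = -89.73 m.
The local north axis is (−sin φ cos λ, −sin φ sin λ, cos φ), giving ΔN = 60.647 + 18.333 + 157.607 = 236.59 m.
Horizontal magnitude = √(ΔE² + ΔN²) = √((-89.73)² + 236.59²) = 253.03 m.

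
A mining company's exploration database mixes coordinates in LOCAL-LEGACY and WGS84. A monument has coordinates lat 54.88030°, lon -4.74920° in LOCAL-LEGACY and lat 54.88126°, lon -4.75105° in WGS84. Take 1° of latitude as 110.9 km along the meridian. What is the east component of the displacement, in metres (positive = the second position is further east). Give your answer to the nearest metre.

ΔE = -118 m

Δφ = 54.88126° − 54.88030° = +0.00096°; Δλ = -4.75105° − -4.74920° = -0.00185°.
ΔN = Δφ × 110900 = 106.5 m; ΔE = Δλ × 110900 × cos(54.88030°) = -0.00185 × 110900 × 0.575287 = -118.0 m.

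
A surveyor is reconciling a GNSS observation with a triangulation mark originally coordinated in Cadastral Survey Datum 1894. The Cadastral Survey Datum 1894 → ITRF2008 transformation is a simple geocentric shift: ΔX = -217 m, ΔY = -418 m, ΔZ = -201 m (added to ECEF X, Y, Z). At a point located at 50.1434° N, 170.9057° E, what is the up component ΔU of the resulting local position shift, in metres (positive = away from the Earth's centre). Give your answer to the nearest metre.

ΔU = -59 m

At φ = 50.1434°, λ = 170.9057°: sin φ = 0.767651, cos φ = 0.640868, sin λ = 0.158060, cos λ = -0.987430.
ΔU = cos φ cos λ·ΔX + cos φ sin λ·ΔY + sin φ·ΔZ = (0.640868)(-0.987430)(-217) + (0.640868)(0.158060)(-418) + (0.767651)(-201) = -59.32 m.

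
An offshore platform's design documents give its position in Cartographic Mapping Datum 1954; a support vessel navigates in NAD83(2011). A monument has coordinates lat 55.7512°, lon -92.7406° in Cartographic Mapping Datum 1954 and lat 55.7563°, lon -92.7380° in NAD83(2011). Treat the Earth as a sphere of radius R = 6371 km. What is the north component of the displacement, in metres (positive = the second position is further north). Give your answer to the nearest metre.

Δφ = 55.7563° − 55.7512° = +0.0051°; Δλ = -92.7380° − -92.7406° = +0.0026°.
1° along a meridian = πR/180 = 111195 m.
ΔN = Δφ × 111195 = 567.1 m; ΔE = Δλ × 111195 × cos(55.7512°) = +0.0026 × 111195 × 0.562788 = 162.7 m.

ΔN = 567 m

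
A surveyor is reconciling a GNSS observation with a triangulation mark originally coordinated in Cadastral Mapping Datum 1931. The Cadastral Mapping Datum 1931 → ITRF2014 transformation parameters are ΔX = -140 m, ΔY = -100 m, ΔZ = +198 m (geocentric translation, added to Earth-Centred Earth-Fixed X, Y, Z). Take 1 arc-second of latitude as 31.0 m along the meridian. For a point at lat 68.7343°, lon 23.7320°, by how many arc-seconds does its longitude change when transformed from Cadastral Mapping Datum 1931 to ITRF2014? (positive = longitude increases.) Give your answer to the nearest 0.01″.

Δλ = -3.13″

sin φ = 0.931909, cos φ = 0.362693, sin λ = 0.402459, cos λ = 0.915438.
East component: ΔE = −sin λ·ΔX + cos λ·ΔY = −(0.402459)(-140) + (0.915438)(-100) = -35.20 m.
1° of latitude spans 3600 × 31.00 = 111600 m; at latitude φ, 1° of longitude spans that × cos φ = 40476.6 m, so Δλ = -35.20 / 40476.6 × 3600 = -3.131″.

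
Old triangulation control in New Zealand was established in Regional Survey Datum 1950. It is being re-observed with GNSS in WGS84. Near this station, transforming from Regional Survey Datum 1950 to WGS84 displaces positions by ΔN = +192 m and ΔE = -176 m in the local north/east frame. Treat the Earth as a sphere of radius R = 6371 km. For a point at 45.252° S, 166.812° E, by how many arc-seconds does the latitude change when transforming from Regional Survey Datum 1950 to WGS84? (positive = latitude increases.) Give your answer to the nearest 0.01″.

Δφ = 6.22″

On a sphere of radius R, 1 rad of latitude = R, so Δφ = ΔN / R = 192.0 / 6371000 = 3.0137e-05 rad = 6.216″.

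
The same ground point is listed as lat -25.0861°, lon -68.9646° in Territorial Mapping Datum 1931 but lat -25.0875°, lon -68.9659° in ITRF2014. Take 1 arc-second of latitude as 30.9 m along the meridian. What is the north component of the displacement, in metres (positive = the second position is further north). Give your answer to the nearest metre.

Δφ = -25.0875° − -25.0861° = -0.0014°; Δλ = -68.9659° − -68.9646° = -0.0013°.
1° of latitude = 3600 × 30.90 = 111240 m.
ΔN = Δφ × 111240 = -155.7 m; ΔE = Δλ × 111240 × cos(-25.0861°) = -0.0013 × 111240 × 0.905672 = -131.0 m.

ΔN = -156 m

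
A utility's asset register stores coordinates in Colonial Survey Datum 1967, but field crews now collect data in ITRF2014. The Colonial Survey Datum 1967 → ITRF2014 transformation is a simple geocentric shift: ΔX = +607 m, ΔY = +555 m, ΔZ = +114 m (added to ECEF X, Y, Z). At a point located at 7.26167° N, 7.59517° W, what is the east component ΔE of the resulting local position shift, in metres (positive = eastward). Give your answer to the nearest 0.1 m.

At φ = 7.26167°, λ = -7.59517°: sin φ = 0.126401, cos φ = 0.991979, sin λ = -0.132173, cos λ = 0.991227.
ΔE = −sin λ·ΔX + cos λ·ΔY = −(-0.132173)·(607) + (0.991227)·(555) = 630.36 m.

ΔE = 630.4 m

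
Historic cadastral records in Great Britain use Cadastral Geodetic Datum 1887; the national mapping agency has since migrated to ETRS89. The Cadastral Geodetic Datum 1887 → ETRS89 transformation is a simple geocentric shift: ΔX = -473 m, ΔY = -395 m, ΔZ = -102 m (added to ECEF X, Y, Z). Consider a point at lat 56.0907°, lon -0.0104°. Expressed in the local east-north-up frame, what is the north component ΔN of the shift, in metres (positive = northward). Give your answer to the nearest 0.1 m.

ΔN = 335.6 m

At φ = 56.0907°, λ = -0.0104°: sin φ = 0.829922, cos φ = 0.557880, sin λ = -0.000182, cos λ = 1.000000.
ΔN = −sin φ cos λ·ΔX − sin φ sin λ·ΔY + cos φ·ΔZ = −(0.829922)(1.000000)(-473) − (0.829922)(-0.000182)(-395) + (0.557880)(-102) = 335.59 m.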